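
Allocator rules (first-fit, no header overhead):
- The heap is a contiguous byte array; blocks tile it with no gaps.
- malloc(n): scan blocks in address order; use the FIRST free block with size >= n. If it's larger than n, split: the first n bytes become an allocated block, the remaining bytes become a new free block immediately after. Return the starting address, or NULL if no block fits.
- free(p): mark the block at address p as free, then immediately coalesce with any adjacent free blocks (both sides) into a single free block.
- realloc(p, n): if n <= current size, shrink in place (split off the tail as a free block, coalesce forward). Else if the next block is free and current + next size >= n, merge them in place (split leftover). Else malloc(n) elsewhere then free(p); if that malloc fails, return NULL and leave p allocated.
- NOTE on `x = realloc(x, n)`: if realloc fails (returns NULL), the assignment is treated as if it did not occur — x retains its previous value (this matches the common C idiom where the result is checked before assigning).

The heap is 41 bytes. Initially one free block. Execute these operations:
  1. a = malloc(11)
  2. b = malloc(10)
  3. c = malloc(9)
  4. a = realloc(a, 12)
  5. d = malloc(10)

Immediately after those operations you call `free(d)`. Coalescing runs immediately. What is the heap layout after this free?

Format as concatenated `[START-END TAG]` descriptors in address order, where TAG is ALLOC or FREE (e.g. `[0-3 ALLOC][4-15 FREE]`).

Answer: [0-10 ALLOC][11-20 ALLOC][21-29 ALLOC][30-40 FREE]

Derivation:
Op 1: a = malloc(11) -> a = 0; heap: [0-10 ALLOC][11-40 FREE]
Op 2: b = malloc(10) -> b = 11; heap: [0-10 ALLOC][11-20 ALLOC][21-40 FREE]
Op 3: c = malloc(9) -> c = 21; heap: [0-10 ALLOC][11-20 ALLOC][21-29 ALLOC][30-40 FREE]
Op 4: a = realloc(a, 12) -> NULL (a unchanged); heap: [0-10 ALLOC][11-20 ALLOC][21-29 ALLOC][30-40 FREE]
Op 5: d = malloc(10) -> d = 30; heap: [0-10 ALLOC][11-20 ALLOC][21-29 ALLOC][30-39 ALLOC][40-40 FREE]
free(d): d = 30 -> block [30-39 ALLOC]; mark free, coalesce with adjacent free neighbors -> [0-10 ALLOC][11-20 ALLOC][21-29 ALLOC][30-40 FREE]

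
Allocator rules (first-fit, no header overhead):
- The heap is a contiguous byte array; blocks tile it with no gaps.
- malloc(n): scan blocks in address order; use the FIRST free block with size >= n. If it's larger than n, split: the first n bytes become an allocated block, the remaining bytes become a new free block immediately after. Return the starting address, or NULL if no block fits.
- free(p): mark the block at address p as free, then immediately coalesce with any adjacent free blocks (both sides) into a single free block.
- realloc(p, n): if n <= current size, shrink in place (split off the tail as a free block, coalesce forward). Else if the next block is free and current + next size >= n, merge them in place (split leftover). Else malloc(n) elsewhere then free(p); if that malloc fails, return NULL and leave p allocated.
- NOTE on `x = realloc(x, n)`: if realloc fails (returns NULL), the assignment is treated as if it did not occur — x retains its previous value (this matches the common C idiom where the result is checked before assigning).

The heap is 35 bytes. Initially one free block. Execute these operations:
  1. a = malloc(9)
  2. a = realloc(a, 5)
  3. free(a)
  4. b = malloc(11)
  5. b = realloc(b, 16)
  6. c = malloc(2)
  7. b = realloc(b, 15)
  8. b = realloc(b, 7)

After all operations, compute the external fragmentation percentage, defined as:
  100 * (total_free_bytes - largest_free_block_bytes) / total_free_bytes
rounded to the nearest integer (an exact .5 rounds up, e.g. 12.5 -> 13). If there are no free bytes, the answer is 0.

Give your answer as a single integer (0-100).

Op 1: a = malloc(9) -> a = 0; heap: [0-8 ALLOC][9-34 FREE]
Op 2: a = realloc(a, 5) -> a = 0; heap: [0-4 ALLOC][5-34 FREE]
Op 3: free(a) -> (freed a); heap: [0-34 FREE]
Op 4: b = malloc(11) -> b = 0; heap: [0-10 ALLOC][11-34 FREE]
Op 5: b = realloc(b, 16) -> b = 0; heap: [0-15 ALLOC][16-34 FREE]
Op 6: c = malloc(2) -> c = 16; heap: [0-15 ALLOC][16-17 ALLOC][18-34 FREE]
Op 7: b = realloc(b, 15) -> b = 0; heap: [0-14 ALLOC][15-15 FREE][16-17 ALLOC][18-34 FREE]
Op 8: b = realloc(b, 7) -> b = 0; heap: [0-6 ALLOC][7-15 FREE][16-17 ALLOC][18-34 FREE]
Free blocks: [9 17] total_free=26 largest=17 -> 100*(26-17)/26 = 900/26 ≈ 34.615 -> rounds to 35

Answer: 35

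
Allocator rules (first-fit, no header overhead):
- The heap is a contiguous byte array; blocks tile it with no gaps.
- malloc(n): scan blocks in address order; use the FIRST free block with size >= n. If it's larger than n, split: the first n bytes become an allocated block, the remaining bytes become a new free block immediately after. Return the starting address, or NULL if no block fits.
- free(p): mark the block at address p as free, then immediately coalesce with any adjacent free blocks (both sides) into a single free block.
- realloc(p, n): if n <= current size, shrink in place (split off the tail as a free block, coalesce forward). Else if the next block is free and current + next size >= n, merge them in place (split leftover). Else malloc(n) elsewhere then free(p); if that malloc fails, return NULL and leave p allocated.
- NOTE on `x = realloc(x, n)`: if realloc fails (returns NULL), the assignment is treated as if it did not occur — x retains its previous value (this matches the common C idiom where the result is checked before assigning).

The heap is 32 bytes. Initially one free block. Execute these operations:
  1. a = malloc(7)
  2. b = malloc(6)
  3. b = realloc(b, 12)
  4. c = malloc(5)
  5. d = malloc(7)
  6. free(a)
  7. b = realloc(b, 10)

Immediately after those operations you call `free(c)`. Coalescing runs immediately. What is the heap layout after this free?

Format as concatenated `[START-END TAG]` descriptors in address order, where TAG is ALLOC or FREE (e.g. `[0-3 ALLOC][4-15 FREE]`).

Answer: [0-6 FREE][7-16 ALLOC][17-23 FREE][24-30 ALLOC][31-31 FREE]

Derivation:
Op 1: a = malloc(7) -> a = 0; heap: [0-6 ALLOC][7-31 FREE]
Op 2: b = malloc(6) -> b = 7; heap: [0-6 ALLOC][7-12 ALLOC][13-31 FREE]
Op 3: b = realloc(b, 12) -> b = 7; heap: [0-6 ALLOC][7-18 ALLOC][19-31 FREE]
Op 4: c = malloc(5) -> c = 19; heap: [0-6 ALLOC][7-18 ALLOC][19-23 ALLOC][24-31 FREE]
Op 5: d = malloc(7) -> d = 24; heap: [0-6 ALLOC][7-18 ALLOC][19-23 ALLOC][24-30 ALLOC][31-31 FREE]
Op 6: free(a) -> (freed a); heap: [0-6 FREE][7-18 ALLOC][19-23 ALLOC][24-30 ALLOC][31-31 FREE]
Op 7: b = realloc(b, 10) -> b = 7; heap: [0-6 FREE][7-16 ALLOC][17-18 FREE][19-23 ALLOC][24-30 ALLOC][31-31 FREE]
free(c): c = 19 -> block [19-23 ALLOC]; mark free, coalesce with adjacent free neighbors -> [0-6 FREE][7-16 ALLOC][17-23 FREE][24-30 ALLOC][31-31 FREE]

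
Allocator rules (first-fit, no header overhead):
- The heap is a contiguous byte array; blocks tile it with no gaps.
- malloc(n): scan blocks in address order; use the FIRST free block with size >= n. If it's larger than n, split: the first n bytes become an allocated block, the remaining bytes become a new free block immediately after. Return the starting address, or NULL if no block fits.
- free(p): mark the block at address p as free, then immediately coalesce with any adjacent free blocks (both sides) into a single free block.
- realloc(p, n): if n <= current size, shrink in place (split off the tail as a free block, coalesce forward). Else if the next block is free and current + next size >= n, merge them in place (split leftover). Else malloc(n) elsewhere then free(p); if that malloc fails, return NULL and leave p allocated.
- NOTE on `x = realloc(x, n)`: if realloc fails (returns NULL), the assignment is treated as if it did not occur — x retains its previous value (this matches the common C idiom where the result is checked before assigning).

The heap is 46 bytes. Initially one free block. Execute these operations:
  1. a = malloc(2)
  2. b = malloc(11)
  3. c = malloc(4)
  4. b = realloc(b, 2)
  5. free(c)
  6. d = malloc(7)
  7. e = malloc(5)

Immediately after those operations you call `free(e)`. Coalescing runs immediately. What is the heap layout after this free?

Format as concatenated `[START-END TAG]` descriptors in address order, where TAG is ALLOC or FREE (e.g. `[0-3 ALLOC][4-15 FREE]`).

Op 1: a = malloc(2) -> a = 0; heap: [0-1 ALLOC][2-45 FREE]
Op 2: b = malloc(11) -> b = 2; heap: [0-1 ALLOC][2-12 ALLOC][13-45 FREE]
Op 3: c = malloc(4) -> c = 13; heap: [0-1 ALLOC][2-12 ALLOC][13-16 ALLOC][17-45 FREE]
Op 4: b = realloc(b, 2) -> b = 2; heap: [0-1 ALLOC][2-3 ALLOC][4-12 FREE][13-16 ALLOC][17-45 FREE]
Op 5: free(c) -> (freed c); heap: [0-1 ALLOC][2-3 ALLOC][4-45 FREE]
Op 6: d = malloc(7) -> d = 4; heap: [0-1 ALLOC][2-3 ALLOC][4-10 ALLOC][11-45 FREE]
Op 7: e = malloc(5) -> e = 11; heap: [0-1 ALLOC][2-3 ALLOC][4-10 ALLOC][11-15 ALLOC][16-45 FREE]
free(e): e = 11 -> block [11-15 ALLOC]; mark free, coalesce with adjacent free neighbors -> [0-1 ALLOC][2-3 ALLOC][4-10 ALLOC][11-45 FREE]

Answer: [0-1 ALLOC][2-3 ALLOC][4-10 ALLOC][11-45 FREE]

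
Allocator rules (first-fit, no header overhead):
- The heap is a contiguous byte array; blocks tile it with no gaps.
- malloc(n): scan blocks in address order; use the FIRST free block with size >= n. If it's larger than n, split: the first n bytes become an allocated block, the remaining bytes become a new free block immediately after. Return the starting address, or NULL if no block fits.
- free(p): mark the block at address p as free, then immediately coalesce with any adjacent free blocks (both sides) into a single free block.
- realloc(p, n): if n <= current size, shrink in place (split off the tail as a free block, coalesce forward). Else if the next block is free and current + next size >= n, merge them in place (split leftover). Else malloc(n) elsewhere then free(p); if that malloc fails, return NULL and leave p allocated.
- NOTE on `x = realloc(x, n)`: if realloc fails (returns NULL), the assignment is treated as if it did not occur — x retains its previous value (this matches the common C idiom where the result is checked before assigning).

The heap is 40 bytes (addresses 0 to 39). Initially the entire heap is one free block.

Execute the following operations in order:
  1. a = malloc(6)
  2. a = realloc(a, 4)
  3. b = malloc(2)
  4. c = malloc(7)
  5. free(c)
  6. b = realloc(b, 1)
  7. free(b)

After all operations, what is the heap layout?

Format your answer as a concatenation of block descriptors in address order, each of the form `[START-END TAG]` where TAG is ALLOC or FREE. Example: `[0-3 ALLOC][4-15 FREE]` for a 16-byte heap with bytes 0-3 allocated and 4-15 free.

Op 1: a = malloc(6) -> a = 0; heap: [0-5 ALLOC][6-39 FREE]
Op 2: a = realloc(a, 4) -> a = 0; heap: [0-3 ALLOC][4-39 FREE]
Op 3: b = malloc(2) -> b = 4; heap: [0-3 ALLOC][4-5 ALLOC][6-39 FREE]
Op 4: c = malloc(7) -> c = 6; heap: [0-3 ALLOC][4-5 ALLOC][6-12 ALLOC][13-39 FREE]
Op 5: free(c) -> (freed c); heap: [0-3 ALLOC][4-5 ALLOC][6-39 FREE]
Op 6: b = realloc(b, 1) -> b = 4; heap: [0-3 ALLOC][4-4 ALLOC][5-39 FREE]
Op 7: free(b) -> (freed b); heap: [0-3 ALLOC][4-39 FREE]

Answer: [0-3 ALLOC][4-39 FREE]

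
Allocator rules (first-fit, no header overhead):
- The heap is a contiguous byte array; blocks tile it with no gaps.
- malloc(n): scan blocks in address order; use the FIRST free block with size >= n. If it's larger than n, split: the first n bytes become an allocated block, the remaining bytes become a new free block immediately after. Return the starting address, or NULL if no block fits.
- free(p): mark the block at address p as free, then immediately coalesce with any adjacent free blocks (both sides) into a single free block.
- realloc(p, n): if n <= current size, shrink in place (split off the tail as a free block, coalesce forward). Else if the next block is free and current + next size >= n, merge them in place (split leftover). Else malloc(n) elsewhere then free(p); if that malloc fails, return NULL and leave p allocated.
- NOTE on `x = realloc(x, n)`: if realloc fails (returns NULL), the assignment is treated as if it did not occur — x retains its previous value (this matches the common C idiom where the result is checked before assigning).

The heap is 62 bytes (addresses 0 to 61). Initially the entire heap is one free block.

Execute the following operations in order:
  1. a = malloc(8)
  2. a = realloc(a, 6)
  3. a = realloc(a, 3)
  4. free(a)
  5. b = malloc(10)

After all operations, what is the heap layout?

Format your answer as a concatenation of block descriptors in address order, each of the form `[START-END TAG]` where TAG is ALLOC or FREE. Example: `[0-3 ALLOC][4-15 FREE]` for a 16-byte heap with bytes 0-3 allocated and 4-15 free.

Answer: [0-9 ALLOC][10-61 FREE]

Derivation:
Op 1: a = malloc(8) -> a = 0; heap: [0-7 ALLOC][8-61 FREE]
Op 2: a = realloc(a, 6) -> a = 0; heap: [0-5 ALLOC][6-61 FREE]
Op 3: a = realloc(a, 3) -> a = 0; heap: [0-2 ALLOC][3-61 FREE]
Op 4: free(a) -> (freed a); heap: [0-61 FREE]
Op 5: b = malloc(10) -> b = 0; heap: [0-9 ALLOC][10-61 FREE]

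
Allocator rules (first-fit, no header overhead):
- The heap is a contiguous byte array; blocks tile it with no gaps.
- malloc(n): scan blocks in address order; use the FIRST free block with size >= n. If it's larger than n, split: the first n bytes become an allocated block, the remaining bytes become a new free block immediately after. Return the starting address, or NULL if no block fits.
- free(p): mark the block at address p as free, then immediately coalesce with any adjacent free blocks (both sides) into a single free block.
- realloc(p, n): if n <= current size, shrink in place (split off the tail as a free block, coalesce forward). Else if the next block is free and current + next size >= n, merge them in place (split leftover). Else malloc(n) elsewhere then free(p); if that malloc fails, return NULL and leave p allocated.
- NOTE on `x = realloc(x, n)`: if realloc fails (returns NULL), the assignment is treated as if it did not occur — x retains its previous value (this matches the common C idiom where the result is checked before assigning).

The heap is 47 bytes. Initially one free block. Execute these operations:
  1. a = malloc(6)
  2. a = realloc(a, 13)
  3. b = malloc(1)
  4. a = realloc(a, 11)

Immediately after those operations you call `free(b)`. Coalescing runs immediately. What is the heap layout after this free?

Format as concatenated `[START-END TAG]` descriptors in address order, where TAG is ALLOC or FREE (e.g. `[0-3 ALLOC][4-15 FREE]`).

Answer: [0-10 ALLOC][11-46 FREE]

Derivation:
Op 1: a = malloc(6) -> a = 0; heap: [0-5 ALLOC][6-46 FREE]
Op 2: a = realloc(a, 13) -> a = 0; heap: [0-12 ALLOC][13-46 FREE]
Op 3: b = malloc(1) -> b = 13; heap: [0-12 ALLOC][13-13 ALLOC][14-46 FREE]
Op 4: a = realloc(a, 11) -> a = 0; heap: [0-10 ALLOC][11-12 FREE][13-13 ALLOC][14-46 FREE]
free(b): b = 13 -> block [13-13 ALLOC]; mark free, coalesce with adjacent free neighbors -> [0-10 ALLOC][11-46 FREE]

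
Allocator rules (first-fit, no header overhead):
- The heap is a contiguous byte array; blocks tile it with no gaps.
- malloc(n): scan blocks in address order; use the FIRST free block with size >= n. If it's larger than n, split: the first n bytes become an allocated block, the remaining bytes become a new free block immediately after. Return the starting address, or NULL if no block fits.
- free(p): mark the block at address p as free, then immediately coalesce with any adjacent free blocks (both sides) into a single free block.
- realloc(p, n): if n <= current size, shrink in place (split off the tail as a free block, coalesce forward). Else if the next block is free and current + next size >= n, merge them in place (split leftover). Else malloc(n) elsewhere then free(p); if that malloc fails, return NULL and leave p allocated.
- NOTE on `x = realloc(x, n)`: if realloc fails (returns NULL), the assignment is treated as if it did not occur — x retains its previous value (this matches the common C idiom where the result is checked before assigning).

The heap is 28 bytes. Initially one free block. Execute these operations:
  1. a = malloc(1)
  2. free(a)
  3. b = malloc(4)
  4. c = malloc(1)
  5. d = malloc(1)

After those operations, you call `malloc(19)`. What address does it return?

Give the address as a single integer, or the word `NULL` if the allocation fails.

Op 1: a = malloc(1) -> a = 0; heap: [0-0 ALLOC][1-27 FREE]
Op 2: free(a) -> (freed a); heap: [0-27 FREE]
Op 3: b = malloc(4) -> b = 0; heap: [0-3 ALLOC][4-27 FREE]
Op 4: c = malloc(1) -> c = 4; heap: [0-3 ALLOC][4-4 ALLOC][5-27 FREE]
Op 5: d = malloc(1) -> d = 5; heap: [0-3 ALLOC][4-4 ALLOC][5-5 ALLOC][6-27 FREE]
malloc(19): first-fit scan over [0-3 ALLOC][4-4 ALLOC][5-5 ALLOC][6-27 FREE] -> 6

Answer: 6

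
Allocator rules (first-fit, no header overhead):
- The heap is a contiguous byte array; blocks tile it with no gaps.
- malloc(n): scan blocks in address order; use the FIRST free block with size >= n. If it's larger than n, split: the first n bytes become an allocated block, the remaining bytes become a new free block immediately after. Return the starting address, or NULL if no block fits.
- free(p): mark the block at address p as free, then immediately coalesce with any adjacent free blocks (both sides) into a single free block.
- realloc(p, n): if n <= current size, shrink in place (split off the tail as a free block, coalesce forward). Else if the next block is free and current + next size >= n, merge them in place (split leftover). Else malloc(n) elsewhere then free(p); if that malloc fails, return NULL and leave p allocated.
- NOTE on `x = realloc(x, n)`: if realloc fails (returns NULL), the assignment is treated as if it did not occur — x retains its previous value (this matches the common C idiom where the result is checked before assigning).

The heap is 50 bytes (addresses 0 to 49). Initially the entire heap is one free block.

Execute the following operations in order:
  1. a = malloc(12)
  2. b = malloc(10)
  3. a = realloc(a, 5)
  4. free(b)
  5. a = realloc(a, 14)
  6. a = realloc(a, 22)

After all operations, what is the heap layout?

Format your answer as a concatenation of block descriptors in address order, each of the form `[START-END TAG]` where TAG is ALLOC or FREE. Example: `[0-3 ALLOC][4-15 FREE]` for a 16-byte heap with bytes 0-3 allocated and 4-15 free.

Answer: [0-21 ALLOC][22-49 FREE]

Derivation:
Op 1: a = malloc(12) -> a = 0; heap: [0-11 ALLOC][12-49 FREE]
Op 2: b = malloc(10) -> b = 12; heap: [0-11 ALLOC][12-21 ALLOC][22-49 FREE]
Op 3: a = realloc(a, 5) -> a = 0; heap: [0-4 ALLOC][5-11 FREE][12-21 ALLOC][22-49 FREE]
Op 4: free(b) -> (freed b); heap: [0-4 ALLOC][5-49 FREE]
Op 5: a = realloc(a, 14) -> a = 0; heap: [0-13 ALLOC][14-49 FREE]
Op 6: a = realloc(a, 22) -> a = 0; heap: [0-21 ALLOC][22-49 FREE]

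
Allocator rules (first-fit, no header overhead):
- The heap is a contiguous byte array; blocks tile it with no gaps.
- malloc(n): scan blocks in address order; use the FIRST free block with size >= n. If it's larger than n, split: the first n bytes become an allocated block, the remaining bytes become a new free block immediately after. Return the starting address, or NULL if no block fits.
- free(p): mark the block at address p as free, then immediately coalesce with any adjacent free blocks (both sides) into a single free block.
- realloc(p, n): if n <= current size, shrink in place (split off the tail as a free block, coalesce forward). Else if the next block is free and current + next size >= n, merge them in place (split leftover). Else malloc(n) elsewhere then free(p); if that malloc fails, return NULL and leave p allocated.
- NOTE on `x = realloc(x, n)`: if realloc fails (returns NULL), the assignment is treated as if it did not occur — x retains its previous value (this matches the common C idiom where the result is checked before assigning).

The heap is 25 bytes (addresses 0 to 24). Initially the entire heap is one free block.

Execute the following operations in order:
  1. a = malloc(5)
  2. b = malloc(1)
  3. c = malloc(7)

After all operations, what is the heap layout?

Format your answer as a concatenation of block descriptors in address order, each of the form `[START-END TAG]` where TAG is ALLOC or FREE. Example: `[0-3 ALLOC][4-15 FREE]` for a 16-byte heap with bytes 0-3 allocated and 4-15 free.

Op 1: a = malloc(5) -> a = 0; heap: [0-4 ALLOC][5-24 FREE]
Op 2: b = malloc(1) -> b = 5; heap: [0-4 ALLOC][5-5 ALLOC][6-24 FREE]
Op 3: c = malloc(7) -> c = 6; heap: [0-4 ALLOC][5-5 ALLOC][6-12 ALLOC][13-24 FREE]

Answer: [0-4 ALLOC][5-5 ALLOC][6-12 ALLOC][13-24 FREE]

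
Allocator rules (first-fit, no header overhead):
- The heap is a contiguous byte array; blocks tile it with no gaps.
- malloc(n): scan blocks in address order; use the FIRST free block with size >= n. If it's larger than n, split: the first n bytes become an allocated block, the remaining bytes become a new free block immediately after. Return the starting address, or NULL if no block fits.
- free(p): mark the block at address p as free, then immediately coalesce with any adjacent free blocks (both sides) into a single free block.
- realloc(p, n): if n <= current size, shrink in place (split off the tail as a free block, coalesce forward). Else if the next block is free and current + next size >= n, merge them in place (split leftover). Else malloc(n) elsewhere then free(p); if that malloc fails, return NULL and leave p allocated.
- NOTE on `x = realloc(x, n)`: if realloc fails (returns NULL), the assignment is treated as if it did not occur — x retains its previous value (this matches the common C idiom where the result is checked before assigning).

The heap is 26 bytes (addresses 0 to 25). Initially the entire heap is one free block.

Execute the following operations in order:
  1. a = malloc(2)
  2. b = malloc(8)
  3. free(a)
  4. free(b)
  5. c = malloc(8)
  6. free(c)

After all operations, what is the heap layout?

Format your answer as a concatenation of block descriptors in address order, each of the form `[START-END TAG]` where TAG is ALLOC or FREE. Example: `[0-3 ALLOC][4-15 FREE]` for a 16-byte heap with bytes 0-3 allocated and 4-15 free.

Op 1: a = malloc(2) -> a = 0; heap: [0-1 ALLOC][2-25 FREE]
Op 2: b = malloc(8) -> b = 2; heap: [0-1 ALLOC][2-9 ALLOC][10-25 FREE]
Op 3: free(a) -> (freed a); heap: [0-1 FREE][2-9 ALLOC][10-25 FREE]
Op 4: free(b) -> (freed b); heap: [0-25 FREE]
Op 5: c = malloc(8) -> c = 0; heap: [0-7 ALLOC][8-25 FREE]
Op 6: free(c) -> (freed c); heap: [0-25 FREE]

Answer: [0-25 FREE]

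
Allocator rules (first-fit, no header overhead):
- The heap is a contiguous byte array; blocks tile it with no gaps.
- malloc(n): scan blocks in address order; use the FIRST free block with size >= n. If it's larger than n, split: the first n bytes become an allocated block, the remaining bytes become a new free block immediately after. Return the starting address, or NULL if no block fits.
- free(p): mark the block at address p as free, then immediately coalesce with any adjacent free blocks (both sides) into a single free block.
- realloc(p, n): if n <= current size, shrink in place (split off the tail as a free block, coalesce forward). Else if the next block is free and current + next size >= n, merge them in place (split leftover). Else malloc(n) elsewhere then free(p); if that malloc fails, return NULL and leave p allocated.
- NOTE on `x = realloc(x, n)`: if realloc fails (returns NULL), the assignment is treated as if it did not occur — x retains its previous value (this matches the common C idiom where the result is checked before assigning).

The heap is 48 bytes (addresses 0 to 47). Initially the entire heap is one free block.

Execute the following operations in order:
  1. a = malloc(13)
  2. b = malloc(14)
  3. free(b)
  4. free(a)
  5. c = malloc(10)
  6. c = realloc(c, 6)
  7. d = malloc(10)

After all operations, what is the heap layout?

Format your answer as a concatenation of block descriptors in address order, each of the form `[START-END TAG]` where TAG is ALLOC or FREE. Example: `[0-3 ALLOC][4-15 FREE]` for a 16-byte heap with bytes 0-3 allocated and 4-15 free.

Answer: [0-5 ALLOC][6-15 ALLOC][16-47 FREE]

Derivation:
Op 1: a = malloc(13) -> a = 0; heap: [0-12 ALLOC][13-47 FREE]
Op 2: b = malloc(14) -> b = 13; heap: [0-12 ALLOC][13-26 ALLOC][27-47 FREE]
Op 3: free(b) -> (freed b); heap: [0-12 ALLOC][13-47 FREE]
Op 4: free(a) -> (freed a); heap: [0-47 FREE]
Op 5: c = malloc(10) -> c = 0; heap: [0-9 ALLOC][10-47 FREE]
Op 6: c = realloc(c, 6) -> c = 0; heap: [0-5 ALLOC][6-47 FREE]
Op 7: d = malloc(10) -> d = 6; heap: [0-5 ALLOC][6-15 ALLOC][16-47 FREE]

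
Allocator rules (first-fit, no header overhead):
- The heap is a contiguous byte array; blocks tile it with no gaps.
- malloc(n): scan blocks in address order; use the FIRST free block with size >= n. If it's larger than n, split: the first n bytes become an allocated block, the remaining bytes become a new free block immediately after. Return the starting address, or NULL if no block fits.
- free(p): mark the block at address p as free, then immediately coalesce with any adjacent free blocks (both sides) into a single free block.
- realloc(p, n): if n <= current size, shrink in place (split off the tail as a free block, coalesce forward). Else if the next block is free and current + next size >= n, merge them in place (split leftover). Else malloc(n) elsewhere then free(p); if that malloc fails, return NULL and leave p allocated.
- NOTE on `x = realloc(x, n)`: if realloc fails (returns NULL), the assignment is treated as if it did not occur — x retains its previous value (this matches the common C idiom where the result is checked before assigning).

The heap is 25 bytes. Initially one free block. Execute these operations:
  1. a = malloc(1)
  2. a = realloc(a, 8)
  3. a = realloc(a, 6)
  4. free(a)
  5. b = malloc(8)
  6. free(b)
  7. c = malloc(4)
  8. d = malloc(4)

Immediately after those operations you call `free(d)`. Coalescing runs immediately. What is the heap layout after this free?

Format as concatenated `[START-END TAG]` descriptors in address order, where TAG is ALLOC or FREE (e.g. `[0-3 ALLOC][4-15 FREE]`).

Op 1: a = malloc(1) -> a = 0; heap: [0-0 ALLOC][1-24 FREE]
Op 2: a = realloc(a, 8) -> a = 0; heap: [0-7 ALLOC][8-24 FREE]
Op 3: a = realloc(a, 6) -> a = 0; heap: [0-5 ALLOC][6-24 FREE]
Op 4: free(a) -> (freed a); heap: [0-24 FREE]
Op 5: b = malloc(8) -> b = 0; heap: [0-7 ALLOC][8-24 FREE]
Op 6: free(b) -> (freed b); heap: [0-24 FREE]
Op 7: c = malloc(4) -> c = 0; heap: [0-3 ALLOC][4-24 FREE]
Op 8: d = malloc(4) -> d = 4; heap: [0-3 ALLOC][4-7 ALLOC][8-24 FREE]
free(d): d = 4 -> block [4-7 ALLOC]; mark free, coalesce with adjacent free neighbors -> [0-3 ALLOC][4-24 FREE]

Answer: [0-3 ALLOC][4-24 FREE]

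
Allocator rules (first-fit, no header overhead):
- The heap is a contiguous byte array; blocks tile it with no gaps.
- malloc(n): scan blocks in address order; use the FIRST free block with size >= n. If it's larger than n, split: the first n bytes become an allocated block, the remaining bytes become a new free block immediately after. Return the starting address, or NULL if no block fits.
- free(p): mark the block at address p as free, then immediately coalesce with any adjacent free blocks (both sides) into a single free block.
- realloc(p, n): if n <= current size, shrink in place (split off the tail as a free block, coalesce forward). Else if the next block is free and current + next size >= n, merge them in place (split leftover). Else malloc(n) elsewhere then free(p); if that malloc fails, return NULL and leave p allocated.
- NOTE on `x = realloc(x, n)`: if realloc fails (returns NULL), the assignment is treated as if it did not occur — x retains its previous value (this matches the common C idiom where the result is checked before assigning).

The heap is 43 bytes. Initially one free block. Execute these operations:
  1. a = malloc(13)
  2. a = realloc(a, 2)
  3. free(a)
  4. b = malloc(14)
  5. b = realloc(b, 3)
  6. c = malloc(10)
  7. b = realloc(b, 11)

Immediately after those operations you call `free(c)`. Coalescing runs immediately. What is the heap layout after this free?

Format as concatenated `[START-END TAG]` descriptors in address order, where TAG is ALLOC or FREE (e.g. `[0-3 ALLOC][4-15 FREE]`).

Answer: [0-12 FREE][13-23 ALLOC][24-42 FREE]

Derivation:
Op 1: a = malloc(13) -> a = 0; heap: [0-12 ALLOC][13-42 FREE]
Op 2: a = realloc(a, 2) -> a = 0; heap: [0-1 ALLOC][2-42 FREE]
Op 3: free(a) -> (freed a); heap: [0-42 FREE]
Op 4: b = malloc(14) -> b = 0; heap: [0-13 ALLOC][14-42 FREE]
Op 5: b = realloc(b, 3) -> b = 0; heap: [0-2 ALLOC][3-42 FREE]
Op 6: c = malloc(10) -> c = 3; heap: [0-2 ALLOC][3-12 ALLOC][13-42 FREE]
Op 7: b = realloc(b, 11) -> b = 13; heap: [0-2 FREE][3-12 ALLOC][13-23 ALLOC][24-42 FREE]
free(c): c = 3 -> block [3-12 ALLOC]; mark free, coalesce with adjacent free neighbors -> [0-12 FREE][13-23 ALLOC][24-42 FREE]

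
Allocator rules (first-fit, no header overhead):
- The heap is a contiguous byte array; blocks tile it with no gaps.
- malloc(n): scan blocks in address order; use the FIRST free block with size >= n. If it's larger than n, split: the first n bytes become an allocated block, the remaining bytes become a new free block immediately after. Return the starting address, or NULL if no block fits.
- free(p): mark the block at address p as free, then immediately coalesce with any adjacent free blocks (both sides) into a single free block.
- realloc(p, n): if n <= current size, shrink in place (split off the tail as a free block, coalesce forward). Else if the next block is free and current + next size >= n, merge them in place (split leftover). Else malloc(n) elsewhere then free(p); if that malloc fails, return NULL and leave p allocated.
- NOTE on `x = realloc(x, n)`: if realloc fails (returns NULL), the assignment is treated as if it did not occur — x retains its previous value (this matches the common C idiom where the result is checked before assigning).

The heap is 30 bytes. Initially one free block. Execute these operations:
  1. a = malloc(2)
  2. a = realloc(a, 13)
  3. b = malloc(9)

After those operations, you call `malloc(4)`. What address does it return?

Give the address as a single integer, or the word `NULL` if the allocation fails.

Answer: 22

Derivation:
Op 1: a = malloc(2) -> a = 0; heap: [0-1 ALLOC][2-29 FREE]
Op 2: a = realloc(a, 13) -> a = 0; heap: [0-12 ALLOC][13-29 FREE]
Op 3: b = malloc(9) -> b = 13; heap: [0-12 ALLOC][13-21 ALLOC][22-29 FREE]
malloc(4): first-fit scan over [0-12 ALLOC][13-21 ALLOC][22-29 FREE] -> 22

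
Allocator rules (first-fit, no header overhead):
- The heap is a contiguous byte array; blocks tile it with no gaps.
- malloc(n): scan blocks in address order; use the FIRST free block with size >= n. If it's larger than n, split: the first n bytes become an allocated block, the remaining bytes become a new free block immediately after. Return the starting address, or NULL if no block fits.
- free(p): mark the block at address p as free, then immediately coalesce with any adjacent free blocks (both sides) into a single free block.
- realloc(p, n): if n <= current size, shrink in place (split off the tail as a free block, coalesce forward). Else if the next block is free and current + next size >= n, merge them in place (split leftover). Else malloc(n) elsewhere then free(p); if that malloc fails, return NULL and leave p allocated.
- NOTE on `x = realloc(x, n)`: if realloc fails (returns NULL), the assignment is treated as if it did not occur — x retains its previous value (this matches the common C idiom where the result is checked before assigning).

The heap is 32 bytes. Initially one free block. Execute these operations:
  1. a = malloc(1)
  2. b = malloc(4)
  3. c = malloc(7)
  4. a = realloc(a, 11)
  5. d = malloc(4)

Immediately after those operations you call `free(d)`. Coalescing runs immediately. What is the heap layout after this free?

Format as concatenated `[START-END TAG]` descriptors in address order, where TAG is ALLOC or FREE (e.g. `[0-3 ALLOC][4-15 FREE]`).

Answer: [0-0 FREE][1-4 ALLOC][5-11 ALLOC][12-22 ALLOC][23-31 FREE]

Derivation:
Op 1: a = malloc(1) -> a = 0; heap: [0-0 ALLOC][1-31 FREE]
Op 2: b = malloc(4) -> b = 1; heap: [0-0 ALLOC][1-4 ALLOC][5-31 FREE]
Op 3: c = malloc(7) -> c = 5; heap: [0-0 ALLOC][1-4 ALLOC][5-11 ALLOC][12-31 FREE]
Op 4: a = realloc(a, 11) -> a = 12; heap: [0-0 FREE][1-4 ALLOC][5-11 ALLOC][12-22 ALLOC][23-31 FREE]
Op 5: d = malloc(4) -> d = 23; heap: [0-0 FREE][1-4 ALLOC][5-11 ALLOC][12-22 ALLOC][23-26 ALLOC][27-31 FREE]
free(d): d = 23 -> block [23-26 ALLOC]; mark free, coalesce with adjacent free neighbors -> [0-0 FREE][1-4 ALLOC][5-11 ALLOC][12-22 ALLOC][23-31 FREE]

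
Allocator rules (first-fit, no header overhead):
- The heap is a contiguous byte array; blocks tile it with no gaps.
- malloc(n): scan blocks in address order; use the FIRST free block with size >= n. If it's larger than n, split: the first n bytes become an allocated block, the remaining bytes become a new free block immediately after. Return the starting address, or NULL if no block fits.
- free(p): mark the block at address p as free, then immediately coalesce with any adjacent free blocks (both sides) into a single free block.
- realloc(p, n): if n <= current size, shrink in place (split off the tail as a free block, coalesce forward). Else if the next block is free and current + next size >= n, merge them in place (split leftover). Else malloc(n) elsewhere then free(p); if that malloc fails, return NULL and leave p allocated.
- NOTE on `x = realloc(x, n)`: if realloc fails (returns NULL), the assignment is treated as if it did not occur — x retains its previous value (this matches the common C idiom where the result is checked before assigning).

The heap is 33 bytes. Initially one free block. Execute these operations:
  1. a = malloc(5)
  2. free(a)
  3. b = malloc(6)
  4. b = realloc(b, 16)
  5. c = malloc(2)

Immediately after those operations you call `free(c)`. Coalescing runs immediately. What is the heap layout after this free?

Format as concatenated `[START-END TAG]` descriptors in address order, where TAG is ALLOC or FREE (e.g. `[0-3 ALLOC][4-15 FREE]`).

Op 1: a = malloc(5) -> a = 0; heap: [0-4 ALLOC][5-32 FREE]
Op 2: free(a) -> (freed a); heap: [0-32 FREE]
Op 3: b = malloc(6) -> b = 0; heap: [0-5 ALLOC][6-32 FREE]
Op 4: b = realloc(b, 16) -> b = 0; heap: [0-15 ALLOC][16-32 FREE]
Op 5: c = malloc(2) -> c = 16; heap: [0-15 ALLOC][16-17 ALLOC][18-32 FREE]
free(c): c = 16 -> block [16-17 ALLOC]; mark free, coalesce with adjacent free neighbors -> [0-15 ALLOC][16-32 FREE]

Answer: [0-15 ALLOC][16-32 FREE]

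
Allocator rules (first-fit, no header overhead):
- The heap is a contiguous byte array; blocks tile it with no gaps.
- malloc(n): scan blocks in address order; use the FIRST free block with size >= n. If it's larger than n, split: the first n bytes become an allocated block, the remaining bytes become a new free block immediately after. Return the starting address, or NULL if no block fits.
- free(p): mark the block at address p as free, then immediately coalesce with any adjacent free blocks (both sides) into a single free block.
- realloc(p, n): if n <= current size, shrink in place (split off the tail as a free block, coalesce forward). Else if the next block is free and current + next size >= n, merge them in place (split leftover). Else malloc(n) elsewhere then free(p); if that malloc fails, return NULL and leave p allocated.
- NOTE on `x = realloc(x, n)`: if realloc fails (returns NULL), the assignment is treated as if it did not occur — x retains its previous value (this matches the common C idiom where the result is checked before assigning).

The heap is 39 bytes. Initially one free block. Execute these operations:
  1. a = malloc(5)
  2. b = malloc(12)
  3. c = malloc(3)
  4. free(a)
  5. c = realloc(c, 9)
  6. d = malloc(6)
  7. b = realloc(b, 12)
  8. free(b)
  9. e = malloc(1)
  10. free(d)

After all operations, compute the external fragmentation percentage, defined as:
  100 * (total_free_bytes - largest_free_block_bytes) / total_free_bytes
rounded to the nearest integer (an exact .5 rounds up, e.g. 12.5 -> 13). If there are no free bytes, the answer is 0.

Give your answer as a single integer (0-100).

Op 1: a = malloc(5) -> a = 0; heap: [0-4 ALLOC][5-38 FREE]
Op 2: b = malloc(12) -> b = 5; heap: [0-4 ALLOC][5-16 ALLOC][17-38 FREE]
Op 3: c = malloc(3) -> c = 17; heap: [0-4 ALLOC][5-16 ALLOC][17-19 ALLOC][20-38 FREE]
Op 4: free(a) -> (freed a); heap: [0-4 FREE][5-16 ALLOC][17-19 ALLOC][20-38 FREE]
Op 5: c = realloc(c, 9) -> c = 17; heap: [0-4 FREE][5-16 ALLOC][17-25 ALLOC][26-38 FREE]
Op 6: d = malloc(6) -> d = 26; heap: [0-4 FREE][5-16 ALLOC][17-25 ALLOC][26-31 ALLOC][32-38 FREE]
Op 7: b = realloc(b, 12) -> b = 5; heap: [0-4 FREE][5-16 ALLOC][17-25 ALLOC][26-31 ALLOC][32-38 FREE]
Op 8: free(b) -> (freed b); heap: [0-16 FREE][17-25 ALLOC][26-31 ALLOC][32-38 FREE]
Op 9: e = malloc(1) -> e = 0; heap: [0-0 ALLOC][1-16 FREE][17-25 ALLOC][26-31 ALLOC][32-38 FREE]
Op 10: free(d) -> (freed d); heap: [0-0 ALLOC][1-16 FREE][17-25 ALLOC][26-38 FREE]
Free blocks: [16 13] total_free=29 largest=16 -> 100*(29-16)/29 = 1300/29 ≈ 44.828 -> rounds to 45

Answer: 45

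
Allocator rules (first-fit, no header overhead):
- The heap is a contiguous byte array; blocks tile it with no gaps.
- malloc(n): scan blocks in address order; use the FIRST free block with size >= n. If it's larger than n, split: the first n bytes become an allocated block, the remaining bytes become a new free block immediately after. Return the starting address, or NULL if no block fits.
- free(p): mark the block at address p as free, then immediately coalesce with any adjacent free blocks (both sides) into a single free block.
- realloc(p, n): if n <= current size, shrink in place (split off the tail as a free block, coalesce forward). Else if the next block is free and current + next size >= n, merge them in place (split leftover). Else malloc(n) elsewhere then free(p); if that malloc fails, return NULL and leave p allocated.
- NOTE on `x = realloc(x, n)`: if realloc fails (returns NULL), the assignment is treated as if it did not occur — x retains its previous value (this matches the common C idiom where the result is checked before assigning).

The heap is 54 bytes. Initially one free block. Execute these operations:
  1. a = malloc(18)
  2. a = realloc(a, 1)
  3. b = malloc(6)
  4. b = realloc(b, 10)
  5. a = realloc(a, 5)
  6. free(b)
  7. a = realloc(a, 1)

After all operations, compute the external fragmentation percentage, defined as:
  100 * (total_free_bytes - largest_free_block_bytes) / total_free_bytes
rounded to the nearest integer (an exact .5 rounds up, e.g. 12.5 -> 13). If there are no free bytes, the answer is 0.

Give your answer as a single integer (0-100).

Op 1: a = malloc(18) -> a = 0; heap: [0-17 ALLOC][18-53 FREE]
Op 2: a = realloc(a, 1) -> a = 0; heap: [0-0 ALLOC][1-53 FREE]
Op 3: b = malloc(6) -> b = 1; heap: [0-0 ALLOC][1-6 ALLOC][7-53 FREE]
Op 4: b = realloc(b, 10) -> b = 1; heap: [0-0 ALLOC][1-10 ALLOC][11-53 FREE]
Op 5: a = realloc(a, 5) -> a = 11; heap: [0-0 FREE][1-10 ALLOC][11-15 ALLOC][16-53 FREE]
Op 6: free(b) -> (freed b); heap: [0-10 FREE][11-15 ALLOC][16-53 FREE]
Op 7: a = realloc(a, 1) -> a = 11; heap: [0-10 FREE][11-11 ALLOC][12-53 FREE]
Free blocks: [11 42] total_free=53 largest=42 -> 100*(53-42)/53 = 1100/53 ≈ 20.755 -> rounds to 21

Answer: 21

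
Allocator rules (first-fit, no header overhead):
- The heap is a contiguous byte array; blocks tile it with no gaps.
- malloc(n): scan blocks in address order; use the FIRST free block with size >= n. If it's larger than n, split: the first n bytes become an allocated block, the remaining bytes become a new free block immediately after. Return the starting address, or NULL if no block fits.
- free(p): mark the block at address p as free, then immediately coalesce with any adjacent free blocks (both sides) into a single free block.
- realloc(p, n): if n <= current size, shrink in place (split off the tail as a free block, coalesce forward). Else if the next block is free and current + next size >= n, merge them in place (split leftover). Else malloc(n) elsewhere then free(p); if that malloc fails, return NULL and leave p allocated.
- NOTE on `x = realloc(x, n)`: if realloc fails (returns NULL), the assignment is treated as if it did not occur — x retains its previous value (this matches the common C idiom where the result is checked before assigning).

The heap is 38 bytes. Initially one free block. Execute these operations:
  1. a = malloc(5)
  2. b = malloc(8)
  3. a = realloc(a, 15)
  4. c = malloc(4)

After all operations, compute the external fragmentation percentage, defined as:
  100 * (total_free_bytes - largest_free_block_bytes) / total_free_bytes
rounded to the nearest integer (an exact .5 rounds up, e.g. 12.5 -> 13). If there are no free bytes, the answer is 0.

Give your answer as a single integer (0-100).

Op 1: a = malloc(5) -> a = 0; heap: [0-4 ALLOC][5-37 FREE]
Op 2: b = malloc(8) -> b = 5; heap: [0-4 ALLOC][5-12 ALLOC][13-37 FREE]
Op 3: a = realloc(a, 15) -> a = 13; heap: [0-4 FREE][5-12 ALLOC][13-27 ALLOC][28-37 FREE]
Op 4: c = malloc(4) -> c = 0; heap: [0-3 ALLOC][4-4 FREE][5-12 ALLOC][13-27 ALLOC][28-37 FREE]
Free blocks: [1 10] total_free=11 largest=10 -> 100*(11-10)/11 = 100/11 ≈ 9.091 -> rounds to 9

Answer: 9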